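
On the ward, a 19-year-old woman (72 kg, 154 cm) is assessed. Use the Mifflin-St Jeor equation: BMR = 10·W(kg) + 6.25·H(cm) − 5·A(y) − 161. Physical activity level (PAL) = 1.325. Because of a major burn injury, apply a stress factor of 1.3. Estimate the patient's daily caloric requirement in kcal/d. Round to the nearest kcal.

2457 kcal/d

Mifflin-St Jeor (female): BMR = 10(72) + 6.25(154) − 5(19) − 161 = 720 + 962.5 − 95 − 161 = 1426.5 kcal/day.
TEE = BMR × activity factor = 1426.5 × 1.325 = 1890.1125 kcal/day.
Apply stress factor: 1890.1125 × 1.3 = 2457.1463 kcal/day.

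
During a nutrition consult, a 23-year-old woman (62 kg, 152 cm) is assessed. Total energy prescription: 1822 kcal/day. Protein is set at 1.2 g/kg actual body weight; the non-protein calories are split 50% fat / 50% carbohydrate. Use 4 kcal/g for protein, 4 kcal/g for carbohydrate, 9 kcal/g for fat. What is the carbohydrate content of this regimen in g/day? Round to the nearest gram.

Protein = 1.2 × 62 = 74.4 g → 74.4 × 4 = 297.6 kcal.
Non-protein calories = 1822 − 297.6 = 1524.4 kcal.
Fat: 50% × 1524.4 = 762.2 kcal; carbohydrate: 762.2 kcal.
Carbohydrate: 762.2 kcal ÷ 4 kcal/g = 190.55 g.

191 g/day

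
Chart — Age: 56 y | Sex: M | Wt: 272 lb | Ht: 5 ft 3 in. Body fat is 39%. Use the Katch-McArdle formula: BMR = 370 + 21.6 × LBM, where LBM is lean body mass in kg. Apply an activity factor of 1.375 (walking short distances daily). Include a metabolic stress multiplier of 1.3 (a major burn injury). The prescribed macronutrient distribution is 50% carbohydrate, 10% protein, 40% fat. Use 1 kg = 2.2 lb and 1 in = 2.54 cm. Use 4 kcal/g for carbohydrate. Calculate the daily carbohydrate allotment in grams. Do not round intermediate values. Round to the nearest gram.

447 g/day

Convert to metric: weight = 272 ÷ 2.2 = 123.6364 kg; height = (5×12 + 3) × 2.54 = 63 × 2.54 = 160.02 cm.
LBM = 123.6364 × (1 − 0.39) = 75.4182 kg. Katch-McArdle: BMR = 370 + 21.6 × 75.4182 = 1999.0327 kcal/day.
TEE = 1999.0327 × 1.375 = 2748.67 kcal/day.
With stress factor 1.3: 2748.67 × 1.3 = 3573.271 kcal/day.
Carbohydrate energy = 50% × 3573.271 = 1786.6355 kcal.
Carbohydrate = 1786.6355 ÷ 4 kcal/g = 446.6589 g.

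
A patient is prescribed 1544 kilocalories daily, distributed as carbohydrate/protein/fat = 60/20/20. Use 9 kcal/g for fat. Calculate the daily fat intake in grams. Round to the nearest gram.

Fat energy = 20% × 1544 = 308.8 kcal.
At 9 kcal/g: 308.8 ÷ 9 = 34.3111 g.

34 g/day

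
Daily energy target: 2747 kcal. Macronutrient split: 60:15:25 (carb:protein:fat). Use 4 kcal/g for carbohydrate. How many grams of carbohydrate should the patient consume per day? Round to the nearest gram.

Carbohydrate energy = 60% × 2747 = 1648.2 kcal.
At 4 kcal/g: 1648.2 ÷ 4 = 412.05 g.

412 g/day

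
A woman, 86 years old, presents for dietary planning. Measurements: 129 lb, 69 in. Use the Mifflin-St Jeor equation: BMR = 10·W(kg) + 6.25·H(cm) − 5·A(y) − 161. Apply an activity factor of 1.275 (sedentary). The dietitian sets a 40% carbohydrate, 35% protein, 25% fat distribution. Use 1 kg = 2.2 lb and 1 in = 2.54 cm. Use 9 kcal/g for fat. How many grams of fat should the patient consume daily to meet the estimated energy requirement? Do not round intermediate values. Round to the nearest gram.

39 g/day

Convert to metric: weight = 129 ÷ 2.2 = 58.6364 kg; height = 69 × 2.54 = 175.26 cm.
Mifflin-St Jeor (female): BMR = 10(58.6364) + 6.25(175.26) − 5(86) − 161 = 586.3636 + 1095.375 − 430 − 161 = 1090.7386 kcal/day.
TEE = 1090.7386 × 1.275 = 1390.6918 kcal/day.
Fat energy = 25% × 1390.6918 = 347.6729 kcal.
Fat = 347.6729 ÷ 9 kcal/g = 38.6303 g.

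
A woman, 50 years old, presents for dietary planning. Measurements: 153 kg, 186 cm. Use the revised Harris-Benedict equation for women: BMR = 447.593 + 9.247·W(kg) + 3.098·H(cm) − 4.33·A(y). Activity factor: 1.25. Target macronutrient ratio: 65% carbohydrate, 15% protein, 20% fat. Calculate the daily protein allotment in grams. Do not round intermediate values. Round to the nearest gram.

Harris-Benedict: BMR = 447.593 + 9.247(153) + 3.098(186) − 4.33(50) = 2222.112 kcal/day.
TEE = 2222.112 × 1.25 = 2777.64 kcal/day.
Protein energy = 15% × 2777.64 = 416.646 kcal.
Protein = 416.646 ÷ 4 kcal/g = 104.1615 g.

104 g/day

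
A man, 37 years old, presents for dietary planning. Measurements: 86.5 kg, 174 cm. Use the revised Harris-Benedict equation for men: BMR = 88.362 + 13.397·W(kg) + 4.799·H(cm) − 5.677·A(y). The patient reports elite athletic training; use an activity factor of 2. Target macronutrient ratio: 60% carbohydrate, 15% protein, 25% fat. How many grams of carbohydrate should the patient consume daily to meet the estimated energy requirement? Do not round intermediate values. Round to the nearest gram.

562 g/day

Harris-Benedict: BMR = 88.362 + 13.397(86.5) + 4.799(174) − 5.677(37) = 1872.1795 kcal/day.
TEE = 1872.1795 × 2 = 3744.359 kcal/day.
Carbohydrate energy = 60% × 3744.359 = 2246.6154 kcal.
Carbohydrate = 2246.6154 ÷ 4 kcal/g = 561.6539 g.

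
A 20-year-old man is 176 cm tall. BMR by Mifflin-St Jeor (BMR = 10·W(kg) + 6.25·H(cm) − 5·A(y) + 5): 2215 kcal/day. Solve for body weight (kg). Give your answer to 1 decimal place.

121.0 kg

2215 = 10·W + 6.25(176) − 5(20) + 5
10·W = 2215 − 1005 = 1210, so W = 121 kg.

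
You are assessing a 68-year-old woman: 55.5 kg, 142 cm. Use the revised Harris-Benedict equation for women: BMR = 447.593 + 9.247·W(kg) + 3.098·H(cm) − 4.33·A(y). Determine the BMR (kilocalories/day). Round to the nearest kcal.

1106 kilocalories/day

Harris-Benedict: BMR = 447.593 + 9.247(55.5) + 3.098(142) − 4.33(68) = 1106.2775 kcal/day.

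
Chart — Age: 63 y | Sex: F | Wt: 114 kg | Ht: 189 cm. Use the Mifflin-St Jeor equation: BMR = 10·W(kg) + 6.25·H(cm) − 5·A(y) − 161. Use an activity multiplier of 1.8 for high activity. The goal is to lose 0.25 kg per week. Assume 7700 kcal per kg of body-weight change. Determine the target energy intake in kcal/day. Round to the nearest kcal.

3046 kcal/day

Mifflin-St Jeor (female): BMR = 10(114) + 6.25(189) − 5(63) − 161 = 1140 + 1181.25 − 315 − 161 = 1845.25 kcal/day.
TEE = 1845.25 × 1.8 = 3321.45 kcal/day.
Required daily deficit = 0.25 × 7700 ÷ 7 = 275 kcal/day.
Target intake = 3321.45 − 275 = 3046.45 kcal/day.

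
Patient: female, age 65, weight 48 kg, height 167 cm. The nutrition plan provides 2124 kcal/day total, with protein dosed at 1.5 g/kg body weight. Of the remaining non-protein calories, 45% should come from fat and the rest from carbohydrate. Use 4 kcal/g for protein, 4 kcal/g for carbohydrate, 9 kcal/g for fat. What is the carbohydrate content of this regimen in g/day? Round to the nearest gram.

252 g/day

Protein = 1.5 × 48 = 72 g → 72 × 4 = 288 kcal.
Non-protein calories = 2124 − 288 = 1836 kcal.
Fat: 45% × 1836 = 826.2 kcal; carbohydrate: 1009.8 kcal.
Carbohydrate: 1009.8 kcal ÷ 4 kcal/g = 252.45 g.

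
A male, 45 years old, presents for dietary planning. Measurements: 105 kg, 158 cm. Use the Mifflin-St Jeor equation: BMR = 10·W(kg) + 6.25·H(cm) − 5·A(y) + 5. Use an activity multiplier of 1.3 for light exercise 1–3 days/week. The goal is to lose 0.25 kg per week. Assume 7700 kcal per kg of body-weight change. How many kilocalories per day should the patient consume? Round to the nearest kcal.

2088 kilocalories per day

Mifflin-St Jeor (male): BMR = 10(105) + 6.25(158) − 5(45) + 5 = 1050 + 987.5 − 225 + 5 = 1817.5 kcal/day.
TEE = 1817.5 × 1.3 = 2362.75 kcal/day.
Required daily deficit = 0.25 × 7700 ÷ 7 = 275 kcal/day.
Target intake = 2362.75 − 275 = 2087.75 kcal/day.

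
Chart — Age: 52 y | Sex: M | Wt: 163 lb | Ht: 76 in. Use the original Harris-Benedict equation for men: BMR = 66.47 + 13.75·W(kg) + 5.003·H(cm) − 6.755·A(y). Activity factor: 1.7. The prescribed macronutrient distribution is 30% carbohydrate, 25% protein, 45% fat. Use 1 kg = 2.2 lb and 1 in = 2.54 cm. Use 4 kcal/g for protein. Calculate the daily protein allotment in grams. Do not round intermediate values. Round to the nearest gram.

181 g/day

Convert to metric: weight = 163 ÷ 2.2 = 74.0909 kg; height = 76 × 2.54 = 193.04 cm.
Harris-Benedict: BMR = 66.47 + 13.75(74.0909) + 5.003(193.04) − 6.755(52) = 1699.7391 kcal/day.
TEE = 1699.7391 × 1.7 = 2889.5565 kcal/day.
Protein energy = 25% × 2889.5565 = 722.3891 kcal.
Protein = 722.3891 ÷ 4 kcal/g = 180.5973 g.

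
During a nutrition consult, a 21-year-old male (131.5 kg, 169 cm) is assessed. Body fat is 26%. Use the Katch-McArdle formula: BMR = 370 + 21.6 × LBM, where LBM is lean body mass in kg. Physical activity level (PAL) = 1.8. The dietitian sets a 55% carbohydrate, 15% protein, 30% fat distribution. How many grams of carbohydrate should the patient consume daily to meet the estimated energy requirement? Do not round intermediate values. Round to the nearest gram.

612 g/day

LBM = 131.5 × (1 − 0.26) = 97.31 kg. Katch-McArdle: BMR = 370 + 21.6 × 97.31 = 2471.896 kcal/day.
TEE = 2471.896 × 1.8 = 4449.4128 kcal/day.
Carbohydrate energy = 55% × 4449.4128 = 2447.177 kcal.
Carbohydrate = 2447.177 ÷ 4 kcal/g = 611.7943 g.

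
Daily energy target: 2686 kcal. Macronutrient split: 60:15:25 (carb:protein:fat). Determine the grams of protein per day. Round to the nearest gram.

Protein energy = 15% × 2686 = 402.9 kcal.
At 4 kcal/g: 402.9 ÷ 4 = 100.725 g.

101 g/day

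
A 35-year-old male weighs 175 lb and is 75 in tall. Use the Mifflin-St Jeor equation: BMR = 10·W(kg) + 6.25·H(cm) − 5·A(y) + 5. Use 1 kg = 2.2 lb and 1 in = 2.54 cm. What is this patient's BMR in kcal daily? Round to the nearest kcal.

1816 kcal daily

Convert to metric: weight = 175 ÷ 2.2 = 79.5455 kg; height = 75 × 2.54 = 190.5 cm.
Mifflin-St Jeor (male): BMR = 10(79.5455) + 6.25(190.5) − 5(35) + 5 = 795.4545 + 1190.625 − 175 + 5 = 1816.0795 kcal/day.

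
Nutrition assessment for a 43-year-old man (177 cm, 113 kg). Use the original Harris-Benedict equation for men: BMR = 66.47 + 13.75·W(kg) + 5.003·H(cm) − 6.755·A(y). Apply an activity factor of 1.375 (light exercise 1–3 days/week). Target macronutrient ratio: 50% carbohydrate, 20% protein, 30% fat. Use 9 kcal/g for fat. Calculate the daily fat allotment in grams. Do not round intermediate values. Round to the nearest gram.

Harris-Benedict: BMR = 66.47 + 13.75(113) + 5.003(177) − 6.755(43) = 2215.286 kcal/day.
TEE = 2215.286 × 1.375 = 3046.0183 kcal/day.
Fat energy = 30% × 3046.0183 = 913.8055 kcal.
Fat = 913.8055 ÷ 9 kcal/g = 101.5339 g.

102 g/day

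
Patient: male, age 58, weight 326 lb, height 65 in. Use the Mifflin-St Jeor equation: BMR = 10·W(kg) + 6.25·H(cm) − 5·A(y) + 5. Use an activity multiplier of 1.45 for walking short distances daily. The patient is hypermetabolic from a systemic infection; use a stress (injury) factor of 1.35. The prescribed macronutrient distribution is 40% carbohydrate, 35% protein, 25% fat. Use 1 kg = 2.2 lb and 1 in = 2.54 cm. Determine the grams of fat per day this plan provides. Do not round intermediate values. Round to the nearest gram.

Convert to metric: weight = 326 ÷ 2.2 = 148.1818 kg; height = 65 × 2.54 = 165.1 cm.
Mifflin-St Jeor (male): BMR = 10(148.1818) + 6.25(165.1) − 5(58) + 5 = 1481.8182 + 1031.875 − 290 + 5 = 2228.6932 kcal/day.
TEE = 2228.6932 × 1.45 = 3231.6051 kcal/day.
With stress factor 1.35: 3231.6051 × 1.35 = 4362.6669 kcal/day.
Fat energy = 25% × 4362.6669 = 1090.6667 kcal.
Fat = 1090.6667 ÷ 9 kcal/g = 121.1852 g.

121 g/day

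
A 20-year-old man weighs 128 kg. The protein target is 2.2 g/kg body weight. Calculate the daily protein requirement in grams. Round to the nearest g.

282 g/day

Protein = 2.2 g/kg × 128 kg = 281.6 g/day.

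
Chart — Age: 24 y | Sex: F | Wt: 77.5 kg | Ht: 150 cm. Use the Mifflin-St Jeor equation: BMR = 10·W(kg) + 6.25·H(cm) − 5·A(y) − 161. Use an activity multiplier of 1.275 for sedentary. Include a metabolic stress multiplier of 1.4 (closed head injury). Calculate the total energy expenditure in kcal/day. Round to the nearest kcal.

2555 kcal/day

Mifflin-St Jeor (female): BMR = 10(77.5) + 6.25(150) − 5(24) − 161 = 775 + 937.5 − 120 − 161 = 1431.5 kcal/day.
TEE = BMR × activity factor = 1431.5 × 1.275 = 1825.1625 kcal/day.
Apply stress factor: 1825.1625 × 1.4 = 2555.2275 kcal/day.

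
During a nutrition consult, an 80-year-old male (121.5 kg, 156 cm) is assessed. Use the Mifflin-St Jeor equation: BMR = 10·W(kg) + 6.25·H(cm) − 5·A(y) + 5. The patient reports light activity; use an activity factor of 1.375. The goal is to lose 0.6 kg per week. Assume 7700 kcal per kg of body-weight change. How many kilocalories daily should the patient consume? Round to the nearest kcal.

Mifflin-St Jeor (male): BMR = 10(121.5) + 6.25(156) − 5(80) + 5 = 1215 + 975 − 400 + 5 = 1795 kcal/day.
TEE = 1795 × 1.375 = 2468.125 kcal/day.
Required daily deficit = 0.6 × 7700 ÷ 7 = 660 kcal/day.
Target intake = 2468.125 − 660 = 1808.125 kcal/day.

1808 kilocalories daily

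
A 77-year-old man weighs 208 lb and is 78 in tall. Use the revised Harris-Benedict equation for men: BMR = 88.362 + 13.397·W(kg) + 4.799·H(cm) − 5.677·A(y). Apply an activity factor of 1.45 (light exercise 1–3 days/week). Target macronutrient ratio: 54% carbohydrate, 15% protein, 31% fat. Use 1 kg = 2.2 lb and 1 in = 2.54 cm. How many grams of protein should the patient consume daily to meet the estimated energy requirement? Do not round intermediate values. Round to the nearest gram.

102 g/day

Convert to metric: weight = 208 ÷ 2.2 = 94.5455 kg; height = 78 × 2.54 = 198.12 cm.
Harris-Benedict: BMR = 88.362 + 13.397(94.5455) + 4.799(198.12) − 5.677(77) = 1868.6363 kcal/day.
TEE = 1868.6363 × 1.45 = 2709.5227 kcal/day.
Protein energy = 15% × 2709.5227 = 406.4284 kcal.
Protein = 406.4284 ÷ 4 kcal/g = 101.6071 g.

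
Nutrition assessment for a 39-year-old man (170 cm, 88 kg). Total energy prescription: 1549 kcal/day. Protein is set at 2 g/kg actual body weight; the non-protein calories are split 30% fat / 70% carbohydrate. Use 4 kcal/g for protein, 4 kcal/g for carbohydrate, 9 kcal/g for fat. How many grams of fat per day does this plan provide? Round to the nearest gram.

28 g/day

Protein = 2 × 88 = 176 g → 176 × 4 = 704 kcal.
Non-protein calories = 1549 − 704 = 845 kcal.
Fat: 30% × 845 = 253.5 kcal; carbohydrate: 591.5 kcal.
Fat: 253.5 kcal ÷ 9 kcal/g = 28.1667 g.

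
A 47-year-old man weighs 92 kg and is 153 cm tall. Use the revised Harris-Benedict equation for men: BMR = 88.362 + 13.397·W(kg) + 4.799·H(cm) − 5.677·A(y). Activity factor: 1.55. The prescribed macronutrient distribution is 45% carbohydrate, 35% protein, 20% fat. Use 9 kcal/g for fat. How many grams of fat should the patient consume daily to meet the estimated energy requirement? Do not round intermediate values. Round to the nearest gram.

62 g/day

Harris-Benedict: BMR = 88.362 + 13.397(92) + 4.799(153) − 5.677(47) = 1788.314 kcal/day.
TEE = 1788.314 × 1.55 = 2771.8867 kcal/day.
Fat energy = 20% × 2771.8867 = 554.3773 kcal.
Fat = 554.3773 ÷ 9 kcal/g = 61.5975 g.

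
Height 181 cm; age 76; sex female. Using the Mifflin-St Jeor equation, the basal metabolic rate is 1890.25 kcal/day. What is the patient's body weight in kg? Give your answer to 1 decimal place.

1890.25 = 10·W + 6.25(181) − 5(76) − 161
10·W = 1890.25 − 590.25 = 1300, so W = 130 kg.

130.0 kg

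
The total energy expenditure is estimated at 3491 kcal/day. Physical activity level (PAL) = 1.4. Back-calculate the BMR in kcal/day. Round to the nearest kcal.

BMR = TEE ÷ activity factor = 3491 ÷ 1.4 = 2493.5714 kcal/day.

2494 kcal/day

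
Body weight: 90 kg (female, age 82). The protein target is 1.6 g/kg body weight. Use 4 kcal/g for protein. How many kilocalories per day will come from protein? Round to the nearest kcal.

Protein = 1.6 g/kg × 90 kg = 144 g/day.
Protein energy = 144 g × 4 kcal/g = 576 kcal/day.

576 kcal/day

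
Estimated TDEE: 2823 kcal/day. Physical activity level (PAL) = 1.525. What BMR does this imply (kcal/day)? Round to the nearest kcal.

1851 kcal/day

BMR = TEE ÷ activity factor = 2823 ÷ 1.525 = 1851.1475 kcal/day.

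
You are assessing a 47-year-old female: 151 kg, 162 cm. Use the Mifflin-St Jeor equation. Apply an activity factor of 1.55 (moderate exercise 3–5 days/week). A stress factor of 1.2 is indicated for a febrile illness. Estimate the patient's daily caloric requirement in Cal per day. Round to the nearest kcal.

Mifflin-St Jeor (female): BMR = 10(151) + 6.25(162) − 5(47) − 161 = 1510 + 1012.5 − 235 − 161 = 2126.5 kcal/day.
TEE = BMR × activity factor = 2126.5 × 1.55 = 3296.075 kcal/day.
Apply stress factor: 3296.075 × 1.2 = 3955.29 kcal/day.

3955 Cal per day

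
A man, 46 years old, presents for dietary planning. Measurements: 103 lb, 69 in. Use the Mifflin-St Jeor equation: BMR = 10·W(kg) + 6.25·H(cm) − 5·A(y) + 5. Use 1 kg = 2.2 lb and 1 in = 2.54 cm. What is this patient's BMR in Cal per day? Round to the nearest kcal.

1339 Cal per day

Convert to metric: weight = 103 ÷ 2.2 = 46.8182 kg; height = 69 × 2.54 = 175.26 cm.
Mifflin-St Jeor (male): BMR = 10(46.8182) + 6.25(175.26) − 5(46) + 5 = 468.1818 + 1095.375 − 230 + 5 = 1338.5568 kcal/day.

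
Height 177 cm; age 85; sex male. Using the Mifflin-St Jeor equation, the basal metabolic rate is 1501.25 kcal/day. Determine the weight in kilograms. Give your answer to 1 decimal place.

1501.25 = 10·W + 6.25(177) − 5(85) + 5
10·W = 1501.25 − 686.25 = 815, so W = 81.5 kg.

81.5 kg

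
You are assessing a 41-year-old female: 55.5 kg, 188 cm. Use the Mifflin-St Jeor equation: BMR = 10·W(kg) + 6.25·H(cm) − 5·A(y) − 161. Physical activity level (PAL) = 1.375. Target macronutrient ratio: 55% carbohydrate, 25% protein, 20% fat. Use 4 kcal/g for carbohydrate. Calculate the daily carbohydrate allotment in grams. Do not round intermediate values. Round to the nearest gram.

258 g/day

Mifflin-St Jeor (female): BMR = 10(55.5) + 6.25(188) − 5(41) − 161 = 555 + 1175 − 205 − 161 = 1364 kcal/day.
TEE = 1364 × 1.375 = 1875.5 kcal/day.
Carbohydrate energy = 55% × 1875.5 = 1031.525 kcal.
Carbohydrate = 1031.525 ÷ 4 kcal/g = 257.8813 g.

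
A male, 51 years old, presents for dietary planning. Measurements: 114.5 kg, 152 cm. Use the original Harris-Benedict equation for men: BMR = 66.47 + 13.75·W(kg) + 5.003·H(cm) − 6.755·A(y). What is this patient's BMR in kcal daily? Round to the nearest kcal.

Harris-Benedict: BMR = 66.47 + 13.75(114.5) + 5.003(152) − 6.755(51) = 2056.796 kcal/day.

2057 kcal daily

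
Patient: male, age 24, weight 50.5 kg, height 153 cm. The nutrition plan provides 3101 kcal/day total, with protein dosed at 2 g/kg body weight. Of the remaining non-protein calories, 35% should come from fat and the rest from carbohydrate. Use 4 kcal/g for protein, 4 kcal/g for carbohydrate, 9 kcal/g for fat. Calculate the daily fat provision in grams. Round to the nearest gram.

105 g/day

Protein = 2 × 50.5 = 101 g → 101 × 4 = 404 kcal.
Non-protein calories = 3101 − 404 = 2697 kcal.
Fat: 35% × 2697 = 943.95 kcal; carbohydrate: 1753.05 kcal.
Fat: 943.95 kcal ÷ 9 kcal/g = 104.8833 g.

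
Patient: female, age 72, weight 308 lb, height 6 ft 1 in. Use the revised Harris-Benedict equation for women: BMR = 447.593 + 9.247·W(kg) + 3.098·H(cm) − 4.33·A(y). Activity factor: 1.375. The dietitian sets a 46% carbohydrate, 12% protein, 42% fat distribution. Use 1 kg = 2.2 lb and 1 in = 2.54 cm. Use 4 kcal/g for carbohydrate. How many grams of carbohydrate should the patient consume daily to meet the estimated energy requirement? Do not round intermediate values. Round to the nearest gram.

317 g/day

Convert to metric: weight = 308 ÷ 2.2 = 140 kg; height = (6×12 + 1) × 2.54 = 73 × 2.54 = 185.42 cm.
Harris-Benedict: BMR = 447.593 + 9.247(140) + 3.098(185.42) − 4.33(72) = 2004.8442 kcal/day.
TEE = 2004.8442 × 1.375 = 2756.6607 kcal/day.
Carbohydrate energy = 46% × 2756.6607 = 1268.0639 kcal.
Carbohydrate = 1268.0639 ÷ 4 kcal/g = 317.016 g.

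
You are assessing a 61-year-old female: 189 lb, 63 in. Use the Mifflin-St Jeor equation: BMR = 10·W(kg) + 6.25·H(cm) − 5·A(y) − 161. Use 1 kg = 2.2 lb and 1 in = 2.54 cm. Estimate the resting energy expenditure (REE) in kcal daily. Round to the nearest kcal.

Convert to metric: weight = 189 ÷ 2.2 = 85.9091 kg; height = 63 × 2.54 = 160.02 cm.
Mifflin-St Jeor (female): BMR = 10(85.9091) + 6.25(160.02) − 5(61) − 161 = 859.0909 + 1000.125 − 305 − 161 = 1393.2159 kcal/day.

1393 kcal daily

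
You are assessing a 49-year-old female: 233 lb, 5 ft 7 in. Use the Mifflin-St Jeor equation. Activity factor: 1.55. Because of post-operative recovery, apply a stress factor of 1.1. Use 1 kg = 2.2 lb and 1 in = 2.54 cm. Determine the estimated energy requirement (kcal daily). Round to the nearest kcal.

2927 kcal daily

Convert to metric: weight = 233 ÷ 2.2 = 105.9091 kg; height = (5×12 + 7) × 2.54 = 67 × 2.54 = 170.18 cm.
Mifflin-St Jeor (female): BMR = 10(105.9091) + 6.25(170.18) − 5(49) − 161 = 1059.0909 + 1063.625 − 245 − 161 = 1716.7159 kcal/day.
TEE = BMR × activity factor = 1716.7159 × 1.55 = 2660.9097 kcal/day.
Apply stress factor: 2660.9097 × 1.1 = 2927.0006 kcal/day.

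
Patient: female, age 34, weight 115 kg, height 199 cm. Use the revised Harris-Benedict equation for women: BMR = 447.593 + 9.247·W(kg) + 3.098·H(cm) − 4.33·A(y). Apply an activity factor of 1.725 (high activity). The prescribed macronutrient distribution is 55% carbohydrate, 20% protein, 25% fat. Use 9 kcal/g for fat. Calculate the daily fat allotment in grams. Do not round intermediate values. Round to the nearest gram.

95 g/day

Harris-Benedict: BMR = 447.593 + 9.247(115) + 3.098(199) − 4.33(34) = 1980.28 kcal/day.
TEE = 1980.28 × 1.725 = 3415.983 kcal/day.
Fat energy = 25% × 3415.983 = 853.9958 kcal.
Fat = 853.9958 ÷ 9 kcal/g = 94.8884 g.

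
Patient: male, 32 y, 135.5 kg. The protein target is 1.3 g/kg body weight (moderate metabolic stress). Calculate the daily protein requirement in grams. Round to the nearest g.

176 g/day

Protein = 1.3 g/kg × 135.5 kg = 176.15 g/day.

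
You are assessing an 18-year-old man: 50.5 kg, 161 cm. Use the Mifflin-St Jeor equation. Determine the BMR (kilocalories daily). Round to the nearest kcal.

Mifflin-St Jeor (male): BMR = 10(50.5) + 6.25(161) − 5(18) + 5 = 505 + 1006.25 − 90 + 5 = 1426.25 kcal/day.

1426 kilocalories daily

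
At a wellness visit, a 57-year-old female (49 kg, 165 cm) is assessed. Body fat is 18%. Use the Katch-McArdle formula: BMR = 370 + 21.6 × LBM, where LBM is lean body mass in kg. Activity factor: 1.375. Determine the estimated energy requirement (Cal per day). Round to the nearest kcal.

1702 Cal per day

LBM = 49 × (1 − 0.18) = 40.18 kg. Katch-McArdle: BMR = 370 + 21.6 × 40.18 = 1237.888 kcal/day.
TEE = BMR × activity factor = 1237.888 × 1.375 = 1702.096 kcal/day.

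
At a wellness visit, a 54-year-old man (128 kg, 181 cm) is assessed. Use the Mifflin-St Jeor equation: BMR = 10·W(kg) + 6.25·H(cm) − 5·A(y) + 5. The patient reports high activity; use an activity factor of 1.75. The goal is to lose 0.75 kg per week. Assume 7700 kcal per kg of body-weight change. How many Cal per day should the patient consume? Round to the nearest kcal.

2931 Cal per day

Mifflin-St Jeor (male): BMR = 10(128) + 6.25(181) − 5(54) + 5 = 1280 + 1131.25 − 270 + 5 = 2146.25 kcal/day.
TEE = 2146.25 × 1.75 = 3755.9375 kcal/day.
Required daily deficit = 0.75 × 7700 ÷ 7 = 825 kcal/day.
Target intake = 3755.9375 − 825 = 2930.9375 kcal/day.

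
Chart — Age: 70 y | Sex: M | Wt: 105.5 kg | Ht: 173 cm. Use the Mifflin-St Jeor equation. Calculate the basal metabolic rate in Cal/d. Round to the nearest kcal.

1791 Cal/d

Mifflin-St Jeor (male): BMR = 10(105.5) + 6.25(173) − 5(70) + 5 = 1055 + 1081.25 − 350 + 5 = 1791.25 kcal/day.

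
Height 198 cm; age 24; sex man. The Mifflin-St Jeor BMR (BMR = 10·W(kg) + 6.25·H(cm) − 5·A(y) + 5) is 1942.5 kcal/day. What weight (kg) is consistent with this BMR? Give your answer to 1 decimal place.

1942.5 = 10·W + 6.25(198) − 5(24) + 5
10·W = 1942.5 − 1122.5 = 820, so W = 82 kg.

82.0 kg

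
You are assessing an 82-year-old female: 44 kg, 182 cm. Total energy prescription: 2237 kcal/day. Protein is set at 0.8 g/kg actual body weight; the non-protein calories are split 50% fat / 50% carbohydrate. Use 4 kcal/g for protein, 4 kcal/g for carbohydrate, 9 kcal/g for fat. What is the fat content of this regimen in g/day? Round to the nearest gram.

116 g/day

Protein = 0.8 × 44 = 35.2 g → 35.2 × 4 = 140.8 kcal.
Non-protein calories = 2237 − 140.8 = 2096.2 kcal.
Fat: 50% × 2096.2 = 1048.1 kcal; carbohydrate: 1048.1 kcal.
Fat: 1048.1 kcal ÷ 9 kcal/g = 116.4556 g.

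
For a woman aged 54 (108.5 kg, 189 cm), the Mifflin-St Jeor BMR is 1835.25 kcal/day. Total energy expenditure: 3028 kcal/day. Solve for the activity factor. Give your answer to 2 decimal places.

1.65

Activity factor = TEE ÷ BMR = 3028 ÷ 1835.25 = 1.65.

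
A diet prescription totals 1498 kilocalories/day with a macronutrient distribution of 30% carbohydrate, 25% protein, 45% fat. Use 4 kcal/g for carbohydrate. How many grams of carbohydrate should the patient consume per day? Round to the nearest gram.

Carbohydrate energy = 30% × 1498 = 449.4 kcal.
At 4 kcal/g: 449.4 ÷ 4 = 112.35 g.

112 g/day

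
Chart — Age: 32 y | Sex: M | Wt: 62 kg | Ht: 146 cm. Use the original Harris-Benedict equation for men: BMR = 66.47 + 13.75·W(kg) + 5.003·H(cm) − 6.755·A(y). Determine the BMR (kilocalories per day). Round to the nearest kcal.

1433 kilocalories per day

Harris-Benedict: BMR = 66.47 + 13.75(62) + 5.003(146) − 6.755(32) = 1433.248 kcal/day.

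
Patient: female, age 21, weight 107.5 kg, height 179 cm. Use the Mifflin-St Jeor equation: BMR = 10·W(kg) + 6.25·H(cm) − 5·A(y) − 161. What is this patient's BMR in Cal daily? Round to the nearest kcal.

1928 Cal daily

Mifflin-St Jeor (female): BMR = 10(107.5) + 6.25(179) − 5(21) − 161 = 1075 + 1118.75 − 105 − 161 = 1927.75 kcal/day.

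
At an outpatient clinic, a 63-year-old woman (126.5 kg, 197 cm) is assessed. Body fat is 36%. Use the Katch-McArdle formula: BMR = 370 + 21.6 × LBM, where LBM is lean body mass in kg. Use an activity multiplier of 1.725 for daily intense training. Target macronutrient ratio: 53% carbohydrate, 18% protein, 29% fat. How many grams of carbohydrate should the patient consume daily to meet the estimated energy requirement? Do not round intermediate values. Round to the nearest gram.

484 g/day

LBM = 126.5 × (1 − 0.36) = 80.96 kg. Katch-McArdle: BMR = 370 + 21.6 × 80.96 = 2118.736 kcal/day.
TEE = 2118.736 × 1.725 = 3654.8196 kcal/day.
Carbohydrate energy = 53% × 3654.8196 = 1937.0544 kcal.
Carbohydrate = 1937.0544 ÷ 4 kcal/g = 484.2636 g.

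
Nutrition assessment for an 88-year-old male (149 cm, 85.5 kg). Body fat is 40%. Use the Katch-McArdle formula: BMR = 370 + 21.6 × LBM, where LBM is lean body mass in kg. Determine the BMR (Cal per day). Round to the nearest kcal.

LBM = 85.5 × (1 − 0.4) = 51.3 kg. Katch-McArdle: BMR = 370 + 21.6 × 51.3 = 1478.08 kcal/day.

1478 Cal per day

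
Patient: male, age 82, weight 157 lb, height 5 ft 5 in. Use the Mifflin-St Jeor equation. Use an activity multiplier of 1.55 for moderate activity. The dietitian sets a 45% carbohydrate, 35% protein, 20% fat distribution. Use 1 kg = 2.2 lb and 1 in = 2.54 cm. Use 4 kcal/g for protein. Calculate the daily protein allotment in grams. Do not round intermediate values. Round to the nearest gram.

Convert to metric: weight = 157 ÷ 2.2 = 71.3636 kg; height = (5×12 + 5) × 2.54 = 65 × 2.54 = 165.1 cm.
Mifflin-St Jeor (male): BMR = 10(71.3636) + 6.25(165.1) − 5(82) + 5 = 713.6364 + 1031.875 − 410 + 5 = 1340.5114 kcal/day.
TEE = 1340.5114 × 1.55 = 2077.7926 kcal/day.
Protein energy = 35% × 2077.7926 = 727.2274 kcal.
Protein = 727.2274 ÷ 4 kcal/g = 181.8069 g.

182 g/day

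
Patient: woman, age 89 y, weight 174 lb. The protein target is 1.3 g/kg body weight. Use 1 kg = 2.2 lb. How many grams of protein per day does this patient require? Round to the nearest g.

Weight in kg = 174 ÷ 2.2 = 79.0909 kg.
Protein = 1.3 g/kg × 79.0909 kg = 102.8182 g/day.

103 g/day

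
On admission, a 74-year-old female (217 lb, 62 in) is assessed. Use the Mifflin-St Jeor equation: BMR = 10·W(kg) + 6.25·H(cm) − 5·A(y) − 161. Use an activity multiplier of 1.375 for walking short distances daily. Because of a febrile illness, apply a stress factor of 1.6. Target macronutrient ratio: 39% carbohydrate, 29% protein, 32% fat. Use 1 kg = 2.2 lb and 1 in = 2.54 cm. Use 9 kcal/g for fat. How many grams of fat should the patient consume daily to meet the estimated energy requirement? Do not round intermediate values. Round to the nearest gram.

113 g/day

Convert to metric: weight = 217 ÷ 2.2 = 98.6364 kg; height = 62 × 2.54 = 157.48 cm.
Mifflin-St Jeor (female): BMR = 10(98.6364) + 6.25(157.48) − 5(74) − 161 = 986.3636 + 984.25 − 370 − 161 = 1439.6136 kcal/day.
TEE = 1439.6136 × 1.375 = 1979.4688 kcal/day.
With stress factor 1.6: 1979.4688 × 1.6 = 3167.15 kcal/day.
Fat energy = 32% × 3167.15 = 1013.488 kcal.
Fat = 1013.488 ÷ 9 kcal/g = 112.6098 g.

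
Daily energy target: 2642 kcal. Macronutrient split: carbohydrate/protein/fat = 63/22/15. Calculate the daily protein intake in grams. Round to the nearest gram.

145 g/day

Protein energy = 22% × 2642 = 581.24 kcal.
At 4 kcal/g: 581.24 ÷ 4 = 145.31 g.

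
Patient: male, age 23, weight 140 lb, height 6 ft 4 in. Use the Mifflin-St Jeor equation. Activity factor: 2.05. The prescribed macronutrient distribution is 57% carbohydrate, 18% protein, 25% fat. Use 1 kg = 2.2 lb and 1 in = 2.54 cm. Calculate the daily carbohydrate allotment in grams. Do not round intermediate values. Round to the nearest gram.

506 g/day

Convert to metric: weight = 140 ÷ 2.2 = 63.6364 kg; height = (6×12 + 4) × 2.54 = 76 × 2.54 = 193.04 cm.
Mifflin-St Jeor (male): BMR = 10(63.6364) + 6.25(193.04) − 5(23) + 5 = 636.3636 + 1206.5 − 115 + 5 = 1732.8636 kcal/day.
TEE = 1732.8636 × 2.05 = 3552.3705 kcal/day.
Carbohydrate energy = 57% × 3552.3705 = 2024.8512 kcal.
Carbohydrate = 2024.8512 ÷ 4 kcal/g = 506.2128 g.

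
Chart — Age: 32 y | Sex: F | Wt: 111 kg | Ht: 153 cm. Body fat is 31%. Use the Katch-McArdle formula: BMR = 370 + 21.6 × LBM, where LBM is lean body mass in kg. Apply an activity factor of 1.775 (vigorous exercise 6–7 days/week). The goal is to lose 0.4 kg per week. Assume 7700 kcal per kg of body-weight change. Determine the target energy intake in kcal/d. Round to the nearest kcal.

3153 kcal/d

LBM = 111 × (1 − 0.31) = 76.59 kg. Katch-McArdle: BMR = 370 + 21.6 × 76.59 = 2024.344 kcal/day.
TEE = 2024.344 × 1.775 = 3593.2106 kcal/day.
Required daily deficit = 0.4 × 7700 ÷ 7 = 440 kcal/day.
Target intake = 3593.2106 − 440 = 3153.2106 kcal/day.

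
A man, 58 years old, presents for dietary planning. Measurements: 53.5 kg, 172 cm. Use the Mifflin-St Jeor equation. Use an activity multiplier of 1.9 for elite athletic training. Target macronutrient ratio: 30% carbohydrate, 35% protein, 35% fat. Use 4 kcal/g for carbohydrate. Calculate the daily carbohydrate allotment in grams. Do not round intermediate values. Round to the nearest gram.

189 g/day

Mifflin-St Jeor (male): BMR = 10(53.5) + 6.25(172) − 5(58) + 5 = 535 + 1075 − 290 + 5 = 1325 kcal/day.
TEE = 1325 × 1.9 = 2517.5 kcal/day.
Carbohydrate energy = 30% × 2517.5 = 755.25 kcal.
Carbohydrate = 755.25 ÷ 4 kcal/g = 188.8125 g.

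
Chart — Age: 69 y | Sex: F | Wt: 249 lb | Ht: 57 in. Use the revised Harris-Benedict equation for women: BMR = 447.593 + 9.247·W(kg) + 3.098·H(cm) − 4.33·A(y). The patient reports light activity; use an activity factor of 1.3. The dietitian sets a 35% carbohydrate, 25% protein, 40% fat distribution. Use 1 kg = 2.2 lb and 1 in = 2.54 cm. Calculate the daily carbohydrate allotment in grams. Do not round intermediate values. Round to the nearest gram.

Convert to metric: weight = 249 ÷ 2.2 = 113.1818 kg; height = 57 × 2.54 = 144.78 cm.
Harris-Benedict: BMR = 447.593 + 9.247(113.1818) + 3.098(144.78) − 4.33(69) = 1643.9437 kcal/day.
TEE = 1643.9437 × 1.3 = 2137.1268 kcal/day.
Carbohydrate energy = 35% × 2137.1268 = 747.9944 kcal.
Carbohydrate = 747.9944 ÷ 4 kcal/g = 186.9986 g.

187 g/day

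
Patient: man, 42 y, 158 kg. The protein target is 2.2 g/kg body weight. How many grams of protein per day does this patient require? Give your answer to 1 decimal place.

347.6 g/day

Protein = 2.2 g/kg × 158 kg = 347.6 g/day.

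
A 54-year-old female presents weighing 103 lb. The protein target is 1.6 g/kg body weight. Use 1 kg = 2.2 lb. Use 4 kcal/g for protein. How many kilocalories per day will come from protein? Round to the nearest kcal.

Weight in kg = 103 ÷ 2.2 = 46.8182 kg.
Protein = 1.6 g/kg × 46.8182 kg = 74.9091 g/day.
Protein energy = 74.9091 g × 4 kcal/g = 299.6364 kcal/day.

300 kcal/day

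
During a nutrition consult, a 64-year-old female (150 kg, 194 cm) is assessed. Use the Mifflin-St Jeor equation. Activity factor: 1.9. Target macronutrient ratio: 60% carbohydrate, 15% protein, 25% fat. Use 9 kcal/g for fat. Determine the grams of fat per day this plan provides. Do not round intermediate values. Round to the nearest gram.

Mifflin-St Jeor (female): BMR = 10(150) + 6.25(194) − 5(64) − 161 = 1500 + 1212.5 − 320 − 161 = 2231.5 kcal/day.
TEE = 2231.5 × 1.9 = 4239.85 kcal/day.
Fat energy = 25% × 4239.85 = 1059.9625 kcal.
Fat = 1059.9625 ÷ 9 kcal/g = 117.7736 g.

118 g/day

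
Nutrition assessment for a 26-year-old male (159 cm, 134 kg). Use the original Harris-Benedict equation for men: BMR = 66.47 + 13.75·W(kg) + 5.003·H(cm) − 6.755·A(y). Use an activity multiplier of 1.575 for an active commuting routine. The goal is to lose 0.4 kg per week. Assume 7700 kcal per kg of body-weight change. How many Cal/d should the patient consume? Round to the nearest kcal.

3543 Cal/d

Harris-Benedict: BMR = 66.47 + 13.75(134) + 5.003(159) − 6.755(26) = 2528.817 kcal/day.
TEE = 2528.817 × 1.575 = 3982.8868 kcal/day.
Required daily deficit = 0.4 × 7700 ÷ 7 = 440 kcal/day.
Target intake = 3982.8868 − 440 = 3542.8868 kcal/day.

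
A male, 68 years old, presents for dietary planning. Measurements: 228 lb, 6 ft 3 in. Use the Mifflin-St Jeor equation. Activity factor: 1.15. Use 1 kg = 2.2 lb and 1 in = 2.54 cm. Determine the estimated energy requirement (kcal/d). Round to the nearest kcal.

Convert to metric: weight = 228 ÷ 2.2 = 103.6364 kg; height = (6×12 + 3) × 2.54 = 75 × 2.54 = 190.5 cm.
Mifflin-St Jeor (male): BMR = 10(103.6364) + 6.25(190.5) − 5(68) + 5 = 1036.3636 + 1190.625 − 340 + 5 = 1891.9886 kcal/day.
TEE = BMR × activity factor = 1891.9886 × 1.15 = 2175.7869 kcal/day.

2176 kcal/d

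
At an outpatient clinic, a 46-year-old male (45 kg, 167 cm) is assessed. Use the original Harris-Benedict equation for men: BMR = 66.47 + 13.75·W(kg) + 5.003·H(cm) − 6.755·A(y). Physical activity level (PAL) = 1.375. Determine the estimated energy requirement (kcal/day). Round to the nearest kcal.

1664 kcal/day

Harris-Benedict: BMR = 66.47 + 13.75(45) + 5.003(167) − 6.755(46) = 1209.991 kcal/day.
TEE = BMR × activity factor = 1209.991 × 1.375 = 1663.7376 kcal/day.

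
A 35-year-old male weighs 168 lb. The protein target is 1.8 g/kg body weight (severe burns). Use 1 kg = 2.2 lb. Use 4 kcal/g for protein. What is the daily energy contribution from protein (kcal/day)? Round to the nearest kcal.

550 kcal/day

Weight in kg = 168 ÷ 2.2 = 76.3636 kg.
Protein = 1.8 g/kg × 76.3636 kg = 137.4545 g/day.
Protein energy = 137.4545 g × 4 kcal/g = 549.8182 kcal/day.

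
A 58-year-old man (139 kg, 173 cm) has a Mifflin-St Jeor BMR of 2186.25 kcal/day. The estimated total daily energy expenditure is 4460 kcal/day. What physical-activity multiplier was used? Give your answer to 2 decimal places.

2.04

Activity factor = TEE ÷ BMR = 4460 ÷ 2186.25 = 2.04.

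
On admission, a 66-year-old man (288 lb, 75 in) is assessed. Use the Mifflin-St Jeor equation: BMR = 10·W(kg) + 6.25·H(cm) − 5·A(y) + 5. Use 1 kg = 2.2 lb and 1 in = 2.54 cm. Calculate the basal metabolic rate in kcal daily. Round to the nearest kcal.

Convert to metric: weight = 288 ÷ 2.2 = 130.9091 kg; height = 75 × 2.54 = 190.5 cm.
Mifflin-St Jeor (male): BMR = 10(130.9091) + 6.25(190.5) − 5(66) + 5 = 1309.0909 + 1190.625 − 330 + 5 = 2174.7159 kcal/day.

2175 kcal daily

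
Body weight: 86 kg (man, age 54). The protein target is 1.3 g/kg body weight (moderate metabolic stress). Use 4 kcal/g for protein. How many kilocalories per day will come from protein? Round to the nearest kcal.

Protein = 1.3 g/kg × 86 kg = 111.8 g/day.
Protein energy = 111.8 g × 4 kcal/g = 447.2 kcal/day.

447 kcal/day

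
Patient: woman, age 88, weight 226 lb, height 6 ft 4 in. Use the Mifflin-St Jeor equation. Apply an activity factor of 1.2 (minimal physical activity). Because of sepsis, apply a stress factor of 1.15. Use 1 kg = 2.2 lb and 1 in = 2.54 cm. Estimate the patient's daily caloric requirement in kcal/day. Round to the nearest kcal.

Convert to metric: weight = 226 ÷ 2.2 = 102.7273 kg; height = (6×12 + 4) × 2.54 = 76 × 2.54 = 193.04 cm.
Mifflin-St Jeor (female): BMR = 10(102.7273) + 6.25(193.04) − 5(88) − 161 = 1027.2727 + 1206.5 − 440 − 161 = 1632.7727 kcal/day.
TEE = BMR × activity factor = 1632.7727 × 1.2 = 1959.3273 kcal/day.
Apply stress factor: 1959.3273 × 1.15 = 2253.2264 kcal/day.

2253 kcal/day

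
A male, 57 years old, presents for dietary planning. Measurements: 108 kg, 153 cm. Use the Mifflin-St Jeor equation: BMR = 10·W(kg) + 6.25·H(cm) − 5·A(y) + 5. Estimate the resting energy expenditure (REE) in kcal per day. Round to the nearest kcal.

1756 kcal per day

Mifflin-St Jeor (male): BMR = 10(108) + 6.25(153) − 5(57) + 5 = 1080 + 956.25 − 285 + 5 = 1756.25 kcal/day.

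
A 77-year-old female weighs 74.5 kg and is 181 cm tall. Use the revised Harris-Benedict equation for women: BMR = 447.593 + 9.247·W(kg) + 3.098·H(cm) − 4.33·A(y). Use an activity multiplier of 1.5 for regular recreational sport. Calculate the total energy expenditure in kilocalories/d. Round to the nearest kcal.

2046 kilocalories/d

Harris-Benedict: BMR = 447.593 + 9.247(74.5) + 3.098(181) − 4.33(77) = 1363.8225 kcal/day.
TEE = BMR × activity factor = 1363.8225 × 1.5 = 2045.7338 kcal/day.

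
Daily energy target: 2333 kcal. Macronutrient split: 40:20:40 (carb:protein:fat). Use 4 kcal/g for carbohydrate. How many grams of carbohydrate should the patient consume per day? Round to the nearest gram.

233 g/day

Carbohydrate energy = 40% × 2333 = 933.2 kcal.
At 4 kcal/g: 933.2 ÷ 4 = 233.3 g.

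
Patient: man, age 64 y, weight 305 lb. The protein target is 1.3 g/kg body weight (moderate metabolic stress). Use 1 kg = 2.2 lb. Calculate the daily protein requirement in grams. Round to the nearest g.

180 g/day

Weight in kg = 305 ÷ 2.2 = 138.6364 kg.
Protein = 1.3 g/kg × 138.6364 kg = 180.2273 g/day.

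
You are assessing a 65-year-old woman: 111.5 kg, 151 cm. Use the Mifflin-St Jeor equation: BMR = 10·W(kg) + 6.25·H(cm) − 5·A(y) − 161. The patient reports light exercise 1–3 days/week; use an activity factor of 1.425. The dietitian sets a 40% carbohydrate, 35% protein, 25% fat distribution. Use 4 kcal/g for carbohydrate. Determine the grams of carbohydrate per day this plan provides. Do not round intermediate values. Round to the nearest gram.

Mifflin-St Jeor (female): BMR = 10(111.5) + 6.25(151) − 5(65) − 161 = 1115 + 943.75 − 325 − 161 = 1572.75 kcal/day.
TEE = 1572.75 × 1.425 = 2241.1688 kcal/day.
Carbohydrate energy = 40% × 2241.1688 = 896.4675 kcal.
Carbohydrate = 896.4675 ÷ 4 kcal/g = 224.1169 g.

224 g/day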